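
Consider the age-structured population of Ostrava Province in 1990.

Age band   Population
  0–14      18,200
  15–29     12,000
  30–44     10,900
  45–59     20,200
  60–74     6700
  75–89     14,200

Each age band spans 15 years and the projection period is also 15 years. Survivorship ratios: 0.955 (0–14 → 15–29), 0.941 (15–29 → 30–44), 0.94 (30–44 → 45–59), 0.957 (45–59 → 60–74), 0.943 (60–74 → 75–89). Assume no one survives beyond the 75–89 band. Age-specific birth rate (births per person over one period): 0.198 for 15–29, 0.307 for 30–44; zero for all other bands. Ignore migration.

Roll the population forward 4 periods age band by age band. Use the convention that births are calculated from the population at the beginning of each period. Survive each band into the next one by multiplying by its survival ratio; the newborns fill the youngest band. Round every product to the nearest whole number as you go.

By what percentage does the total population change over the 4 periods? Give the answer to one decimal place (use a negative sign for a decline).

-46.4

Period 1.
Births: 12000 × 0.198 = 2376 ; 10900 × 0.307 = 3346 ⇒ total 5722
15–29: 18200 × 0.955 = 17381
30–44: 12000 × 0.941 = 11292
45–59: 10900 × 0.94 = 10246
60–74: 20200 × 0.957 = 19331
75–89: 6700 × 0.943 = 6318
Giving 5722 / 17381 / 11292 / 10246 / 19331 / 6318.
Period 2.
Births: 17381 × 0.198 = 3441 ; 11292 × 0.307 = 3467 ⇒ total 6908
15–29: 5722 × 0.955 = 5465
30–44: 17381 × 0.941 = 16356
45–59: 11292 × 0.94 = 10614
60–74: 10246 × 0.957 = 9805
75–89: 19331 × 0.943 = 18229
Giving 6908 / 5465 / 16356 / 10614 / 9805 / 18229.
Period 3.
Births: 5465 × 0.198 = 1082 ; 16356 × 0.307 = 5021 ⇒ total 6103
15–29: 6908 × 0.955 = 6597
30–44: 5465 × 0.941 = 5143
45–59: 16356 × 0.94 = 15375
60–74: 10614 × 0.957 = 10158
75–89: 9805 × 0.943 = 9246
Giving 6103 / 6597 / 5143 / 15375 / 10158 / 9246.
Period 4.
Births: 6597 × 0.198 = 1306 ; 5143 × 0.307 = 1579 ⇒ total 2885
15–29: 6103 × 0.955 = 5828
30–44: 6597 × 0.941 = 6208
45–59: 5143 × 0.94 = 4834
60–74: 15375 × 0.957 = 14714
75–89: 10158 × 0.943 = 9579
Giving 2885 / 5828 / 6208 / 4834 / 14714 / 9579.
Total: 82200 → 44048; change = -38152; percentage change = -46.4%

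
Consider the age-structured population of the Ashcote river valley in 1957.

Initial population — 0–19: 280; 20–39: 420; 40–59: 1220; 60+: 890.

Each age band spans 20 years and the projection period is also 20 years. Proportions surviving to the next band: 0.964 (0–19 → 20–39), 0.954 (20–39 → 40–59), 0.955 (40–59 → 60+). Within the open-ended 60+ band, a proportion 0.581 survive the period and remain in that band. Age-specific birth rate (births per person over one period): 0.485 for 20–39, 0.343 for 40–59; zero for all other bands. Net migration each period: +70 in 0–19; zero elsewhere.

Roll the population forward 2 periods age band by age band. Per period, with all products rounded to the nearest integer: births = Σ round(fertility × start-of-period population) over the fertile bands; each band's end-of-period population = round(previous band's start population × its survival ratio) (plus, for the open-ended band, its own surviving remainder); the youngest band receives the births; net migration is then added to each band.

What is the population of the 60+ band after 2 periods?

1360

Period 1:
Births: 420 * 0.485 = 204 ; 1220 * 0.343 = 418 ⇒ total 622
20–39: 280 * 0.964 = 270
40–59: 420 * 0.954 = 401
60+: 1220 * 0.955 + 890 * 0.581 = 1165 + 517 = 1682
Net migration: 0–19 + 70 → 692
Giving 692 / 270 / 401 / 1682.
Period 2:
Births: 270 * 0.485 = 131 ; 401 * 0.343 = 138 ⇒ total 269
20–39: 692 * 0.964 = 667
40–59: 270 * 0.954 = 258
60+: 401 * 0.955 + 1682 * 0.581 = 383 + 977 = 1360
Net migration: 0–19 + 70 → 339
Giving 339 / 667 / 258 / 1360.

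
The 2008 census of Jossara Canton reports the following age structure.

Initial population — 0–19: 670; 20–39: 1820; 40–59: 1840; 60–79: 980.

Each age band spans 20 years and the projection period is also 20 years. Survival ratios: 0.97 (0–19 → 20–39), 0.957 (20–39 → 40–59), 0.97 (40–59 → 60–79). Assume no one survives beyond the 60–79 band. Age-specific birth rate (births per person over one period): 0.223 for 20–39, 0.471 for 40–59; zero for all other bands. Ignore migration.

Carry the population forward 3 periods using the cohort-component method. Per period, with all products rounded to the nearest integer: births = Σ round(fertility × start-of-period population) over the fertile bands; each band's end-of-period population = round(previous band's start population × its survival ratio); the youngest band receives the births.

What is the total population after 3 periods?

3289

Call the groups 1 to 4, youngest first.
[period 1]
Births: 1820 * 0.223 = 406, 1840 * 0.471 = 867 ⇒ total 1273
Group 2: 670 * 0.97 = 650
Group 3: 1820 * 0.957 = 1742
Group 4: 1840 * 0.97 = 1785
Population now: 0–19=1273, 20–39=650, 40–59=1742, 60–79=1785
[period 2]
Births: 650 * 0.223 = 145, 1742 * 0.471 = 820 ⇒ total 965
Group 2: 1273 * 0.97 = 1235
Group 3: 650 * 0.957 = 622
Group 4: 1742 * 0.97 = 1690
Population now: 0–19=965, 20–39=1235, 40–59=622, 60–79=1690
[period 3]
Births: 1235 * 0.223 = 275, 622 * 0.471 = 293 ⇒ total 568
Group 2: 965 * 0.97 = 936
Group 3: 1235 * 0.957 = 1182
Group 4: 622 * 0.97 = 603
Population now: 0–19=568, 20–39=936, 40–59=1182, 60–79=603
Total after period 3: 568 + 936 + 1182 + 603 = 3289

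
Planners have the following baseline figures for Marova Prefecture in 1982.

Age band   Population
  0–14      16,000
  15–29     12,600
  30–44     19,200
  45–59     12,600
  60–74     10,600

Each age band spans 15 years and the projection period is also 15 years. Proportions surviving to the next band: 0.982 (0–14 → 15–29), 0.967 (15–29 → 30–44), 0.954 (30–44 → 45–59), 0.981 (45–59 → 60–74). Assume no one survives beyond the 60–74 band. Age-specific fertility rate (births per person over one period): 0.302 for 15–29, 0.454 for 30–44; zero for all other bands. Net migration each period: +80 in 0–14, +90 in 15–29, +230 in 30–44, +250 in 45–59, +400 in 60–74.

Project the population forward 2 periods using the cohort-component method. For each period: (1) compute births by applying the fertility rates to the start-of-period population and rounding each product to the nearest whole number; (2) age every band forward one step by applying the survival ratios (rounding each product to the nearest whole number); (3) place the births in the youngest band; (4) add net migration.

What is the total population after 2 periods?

69171

Call the groups 1 to 5, youngest first.
After projecting period 1:
Births: 12600 × 0.302 = 3805, 19200 × 0.454 = 8717 → 12522
Group 2: 16000 × 0.982 = 15712
Group 3: 12600 × 0.967 = 12184
Group 4: 19200 × 0.954 = 18317
Group 5: 12600 × 0.981 = 12361
Net migration: Group 1 + 80 → 12602; Group 2 + 90 → 15802; Group 3 + 230 → 12414; Group 4 + 250 → 18567; Group 5 + 400 → 12761
Population now: 0–14=12602, 15–29=15802, 30–44=12414, 45–59=18567, 60–74=12761
After projecting period 2:
Births: 15802 × 0.302 = 4772, 12414 × 0.454 = 5636 → 10408
Group 2: 12602 × 0.982 = 12375
Group 3: 15802 × 0.967 = 15281
Group 4: 12414 × 0.954 = 11843
Group 5: 18567 × 0.981 = 18214
Net migration: Group 1 + 80 → 10488; Group 2 + 90 → 12465; Group 3 + 230 → 15511; Group 4 + 250 → 12093; Group 5 + 400 → 18614
Population now: 0–14=10488, 15–29=12465, 30–44=15511, 45–59=12093, 60–74=18614
Total after period 2: 10488 + 12465 + 15511 + 12093 + 18614 = 69171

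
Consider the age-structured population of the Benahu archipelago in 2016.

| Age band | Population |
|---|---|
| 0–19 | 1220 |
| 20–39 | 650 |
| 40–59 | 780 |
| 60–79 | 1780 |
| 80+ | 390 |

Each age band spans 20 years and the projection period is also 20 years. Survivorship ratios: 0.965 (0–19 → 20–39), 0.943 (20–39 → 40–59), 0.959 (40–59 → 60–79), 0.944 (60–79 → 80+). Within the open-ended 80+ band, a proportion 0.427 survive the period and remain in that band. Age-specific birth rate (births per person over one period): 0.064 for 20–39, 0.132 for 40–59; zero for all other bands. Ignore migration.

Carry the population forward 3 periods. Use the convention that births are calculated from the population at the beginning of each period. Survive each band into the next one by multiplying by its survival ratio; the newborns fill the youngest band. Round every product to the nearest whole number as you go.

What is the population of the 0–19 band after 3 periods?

156

Period 1.
Births: 650 × 0.064 = 42  |  780 × 0.132 = 103 ⇒ total 145
20–39: 1220 × 0.965 = 1177
40–59: 650 × 0.943 = 613
60–79: 780 × 0.959 = 748
80+: 1780 × 0.944 + 390 × 0.427 = 1680 + 167 = 1847
→ [145, 1177, 613, 748, 1847]
Period 2.
Births: 1177 × 0.064 = 75  |  613 × 0.132 = 81 ⇒ total 156
20–39: 145 × 0.965 = 140
40–59: 1177 × 0.943 = 1110
60–79: 613 × 0.959 = 588
80+: 748 × 0.944 + 1847 × 0.427 = 706 + 789 = 1495
→ [156, 140, 1110, 588, 1495]
Period 3.
Births: 140 × 0.064 = 9  |  1110 × 0.132 = 147 ⇒ total 156
20–39: 156 × 0.965 = 151
40–59: 140 × 0.943 = 132
60–79: 1110 × 0.959 = 1064
80+: 588 × 0.944 + 1495 × 0.427 = 555 + 638 = 1193
→ [156, 151, 132, 1064, 1193]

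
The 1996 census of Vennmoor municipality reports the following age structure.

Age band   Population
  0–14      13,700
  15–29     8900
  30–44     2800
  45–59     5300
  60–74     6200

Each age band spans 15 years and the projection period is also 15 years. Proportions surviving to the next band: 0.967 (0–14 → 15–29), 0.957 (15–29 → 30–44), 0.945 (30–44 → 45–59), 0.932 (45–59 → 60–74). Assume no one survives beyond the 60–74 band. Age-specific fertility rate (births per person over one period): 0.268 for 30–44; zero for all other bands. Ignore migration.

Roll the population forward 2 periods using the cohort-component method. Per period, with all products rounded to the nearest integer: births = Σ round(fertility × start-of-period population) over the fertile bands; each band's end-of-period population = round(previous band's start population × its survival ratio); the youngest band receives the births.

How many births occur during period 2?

2283

Numbering the groups 1..5 from youngest to oldest:
Period 1:
Births: 2800 × 0.268 = 750
Group 2: 13700 × 0.967 = 13248
Group 3: 8900 × 0.957 = 8517
Group 4: 2800 × 0.945 = 2646
Group 5: 5300 × 0.932 = 4940
End of period: [750, 13248, 8517, 2646, 4940]
Period 2:
Births: 8517 × 0.268 = 2283
Group 2: 750 × 0.967 = 725
Group 3: 13248 × 0.957 = 12678
Group 4: 8517 × 0.945 = 8049
Group 5: 2646 × 0.932 = 2466
End of period: [2283, 725, 12678, 8049, 2466]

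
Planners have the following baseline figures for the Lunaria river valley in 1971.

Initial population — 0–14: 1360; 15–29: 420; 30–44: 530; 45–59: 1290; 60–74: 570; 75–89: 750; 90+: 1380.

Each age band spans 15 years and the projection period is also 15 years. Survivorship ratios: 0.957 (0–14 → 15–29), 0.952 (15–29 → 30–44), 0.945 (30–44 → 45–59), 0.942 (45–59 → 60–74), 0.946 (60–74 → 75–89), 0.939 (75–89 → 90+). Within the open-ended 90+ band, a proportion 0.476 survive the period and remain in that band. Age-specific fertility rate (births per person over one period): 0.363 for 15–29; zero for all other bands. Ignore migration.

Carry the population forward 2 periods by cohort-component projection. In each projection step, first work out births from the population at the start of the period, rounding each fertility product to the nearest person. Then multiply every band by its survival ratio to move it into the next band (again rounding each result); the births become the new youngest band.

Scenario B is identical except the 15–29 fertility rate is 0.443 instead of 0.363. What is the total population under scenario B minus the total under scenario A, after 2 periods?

After projecting period 1:
Births: 420 × 0.363 = 152
15–29: 1360 × 0.957 = 1302
30–44: 420 × 0.952 = 400
45–59: 530 × 0.945 = 501
60–74: 1290 × 0.942 = 1215
75–89: 570 × 0.946 = 539
90+: 750 × 0.939 + 1380 × 0.476 = 704 + 657 = 1361
End of period: [152, 1302, 400, 501, 1215, 539, 1361]
After projecting period 2:
Births: 1302 × 0.363 = 473
15–29: 152 × 0.957 = 145
30–44: 1302 × 0.952 = 1240
45–59: 400 × 0.945 = 378
60–74: 501 × 0.942 = 472
75–89: 1215 × 0.946 = 1149
90+: 539 × 0.939 + 1361 × 0.476 = 506 + 648 = 1154
End of period: [473, 145, 1240, 378, 472, 1149, 1154]
Scenario A total after 2 periods: 5011
Scenario B projection —
After projecting period 1:
Births: 420 × 0.443 = 186
15–29: 1360 × 0.957 = 1302
30–44: 420 × 0.952 = 400
45–59: 530 × 0.945 = 501
60–74: 1290 × 0.942 = 1215
75–89: 570 × 0.946 = 539
90+: 750 × 0.939 + 1380 × 0.476 = 704 + 657 = 1361
End of period: [186, 1302, 400, 501, 1215, 539, 1361]
After projecting period 2:
Births: 1302 × 0.443 = 577
15–29: 186 × 0.957 = 178
30–44: 1302 × 0.952 = 1240
45–59: 400 × 0.945 = 378
60–74: 501 × 0.942 = 472
75–89: 1215 × 0.946 = 1149
90+: 539 × 0.939 + 1361 × 0.476 = 506 + 648 = 1154
End of period: [577, 178, 1240, 378, 472, 1149, 1154]
Scenario B total after 2 periods: 5148
Difference B − A = 5148 − 5011 = 137

137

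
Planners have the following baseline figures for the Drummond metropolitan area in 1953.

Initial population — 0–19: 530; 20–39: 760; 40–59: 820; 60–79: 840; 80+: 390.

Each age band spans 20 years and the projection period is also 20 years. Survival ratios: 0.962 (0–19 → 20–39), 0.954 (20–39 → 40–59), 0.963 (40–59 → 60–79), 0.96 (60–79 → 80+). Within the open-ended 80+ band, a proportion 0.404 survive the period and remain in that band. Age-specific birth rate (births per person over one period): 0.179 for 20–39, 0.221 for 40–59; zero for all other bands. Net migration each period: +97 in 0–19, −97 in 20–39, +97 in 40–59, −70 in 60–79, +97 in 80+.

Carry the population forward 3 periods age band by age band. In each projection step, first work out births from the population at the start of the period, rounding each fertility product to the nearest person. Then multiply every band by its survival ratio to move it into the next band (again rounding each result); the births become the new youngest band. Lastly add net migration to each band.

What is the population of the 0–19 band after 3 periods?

(Groups numbered youngest = 1 to oldest = 5.)
Period 1.
Births: 760 * 0.179 = 136 ; 820 * 0.221 = 181 ⇒ total 317
Group 2: 530 * 0.962 = 510
Group 3: 760 * 0.954 = 725
Group 4: 820 * 0.963 = 790
Group 5: 840 * 0.96 + 390 * 0.404 = 806 + 158 = 964
Net migration: Group 1 + 97 → 414; Group 2 − 97 → 413; Group 3 + 97 → 822; Group 4 − 70 → 720; Group 5 + 97 → 1061
End of period: [414, 413, 822, 720, 1061]
Period 2.
Births: 413 * 0.179 = 74 ; 822 * 0.221 = 182 ⇒ total 256
Group 2: 414 * 0.962 = 398
Group 3: 413 * 0.954 = 394
Group 4: 822 * 0.963 = 792
Group 5: 720 * 0.96 + 1061 * 0.404 = 691 + 429 = 1120
Net migration: Group 1 + 97 → 353; Group 2 − 97 → 301; Group 3 + 97 → 491; Group 4 − 70 → 722; Group 5 + 97 → 1217
End of period: [353, 301, 491, 722, 1217]
Period 3.
Births: 301 * 0.179 = 54 ; 491 * 0.221 = 109 ⇒ total 163
Group 2: 353 * 0.962 = 340
Group 3: 301 * 0.954 = 287
Group 4: 491 * 0.963 = 473
Group 5: 722 * 0.96 + 1217 * 0.404 = 693 + 492 = 1185
Net migration: Group 1 + 97 → 260; Group 2 − 97 → 243; Group 3 + 97 → 384; Group 4 − 70 → 403; Group 5 + 97 → 1282
End of period: [260, 243, 384, 403, 1282]

260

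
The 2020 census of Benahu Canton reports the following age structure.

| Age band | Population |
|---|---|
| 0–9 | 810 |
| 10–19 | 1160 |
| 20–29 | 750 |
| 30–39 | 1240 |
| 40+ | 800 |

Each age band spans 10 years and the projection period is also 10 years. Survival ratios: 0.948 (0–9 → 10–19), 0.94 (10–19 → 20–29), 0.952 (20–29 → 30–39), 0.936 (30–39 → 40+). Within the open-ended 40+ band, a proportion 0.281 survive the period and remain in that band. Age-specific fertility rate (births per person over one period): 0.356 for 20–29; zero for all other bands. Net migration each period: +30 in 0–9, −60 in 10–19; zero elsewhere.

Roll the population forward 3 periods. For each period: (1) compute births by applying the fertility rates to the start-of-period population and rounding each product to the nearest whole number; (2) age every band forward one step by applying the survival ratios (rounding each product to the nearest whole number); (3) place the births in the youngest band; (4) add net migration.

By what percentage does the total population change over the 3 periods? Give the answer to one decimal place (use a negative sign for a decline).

Numbering the bands 1..5 from youngest to oldest:
After projecting period 1:
Births: 750 * 0.356 = 267
Band 2: 810 * 0.948 = 768
Band 3: 1160 * 0.94 = 1090
Band 4: 750 * 0.952 = 714
Band 5: 1240 * 0.936 + 800 * 0.281 = 1161 + 225 = 1386
Net migration: Band 1 + 30 → 297; Band 2 − 60 → 708
Giving 297 / 708 / 1090 / 714 / 1386.
After projecting period 2:
Births: 1090 * 0.356 = 388
Band 2: 297 * 0.948 = 282
Band 3: 708 * 0.94 = 666
Band 4: 1090 * 0.952 = 1038
Band 5: 714 * 0.936 + 1386 * 0.281 = 668 + 389 = 1057
Net migration: Band 1 + 30 → 418; Band 2 − 60 → 222
Giving 418 / 222 / 666 / 1038 / 1057.
After projecting period 3:
Births: 666 * 0.356 = 237
Band 2: 418 * 0.948 = 396
Band 3: 222 * 0.94 = 209
Band 4: 666 * 0.952 = 634
Band 5: 1038 * 0.936 + 1057 * 0.281 = 972 + 297 = 1269
Net migration: Band 1 + 30 → 267; Band 2 − 60 → 336
Giving 267 / 336 / 209 / 634 / 1269.
Total: 4760 → 2715; change = -2045; percentage change = -43.0%

-43.0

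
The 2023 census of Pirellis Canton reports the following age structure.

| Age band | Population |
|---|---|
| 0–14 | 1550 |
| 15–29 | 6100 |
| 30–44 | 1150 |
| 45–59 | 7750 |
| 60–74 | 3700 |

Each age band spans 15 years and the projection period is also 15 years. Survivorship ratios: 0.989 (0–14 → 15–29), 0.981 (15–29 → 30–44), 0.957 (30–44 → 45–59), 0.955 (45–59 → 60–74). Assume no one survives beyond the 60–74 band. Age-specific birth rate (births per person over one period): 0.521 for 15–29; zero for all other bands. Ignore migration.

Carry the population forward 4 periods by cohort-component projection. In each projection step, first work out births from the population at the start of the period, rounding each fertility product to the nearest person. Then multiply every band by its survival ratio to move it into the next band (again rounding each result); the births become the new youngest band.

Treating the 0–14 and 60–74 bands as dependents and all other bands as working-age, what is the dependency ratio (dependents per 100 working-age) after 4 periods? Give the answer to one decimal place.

33.4

Numbering the groups 1..5 from youngest to oldest:
After projecting period 1:
Births: 6100 * 0.521 = 3178
Group 2: 1550 * 0.989 = 1533
Group 3: 6100 * 0.981 = 5984
Group 4: 1150 * 0.957 = 1101
Group 5: 7750 * 0.955 = 7401
Giving 3178 / 1533 / 5984 / 1101 / 7401.
After projecting period 2:
Births: 1533 * 0.521 = 799
Group 2: 3178 * 0.989 = 3143
Group 3: 1533 * 0.981 = 1504
Group 4: 5984 * 0.957 = 5727
Group 5: 1101 * 0.955 = 1051
Giving 799 / 3143 / 1504 / 5727 / 1051.
After projecting period 3:
Births: 3143 * 0.521 = 1638
Group 2: 799 * 0.989 = 790
Group 3: 3143 * 0.981 = 3083
Group 4: 1504 * 0.957 = 1439
Group 5: 5727 * 0.955 = 5469
Giving 1638 / 790 / 3083 / 1439 / 5469.
After projecting period 4:
Births: 790 * 0.521 = 412
Group 2: 1638 * 0.989 = 1620
Group 3: 790 * 0.981 = 775
Group 4: 3083 * 0.957 = 2950
Group 5: 1439 * 0.955 = 1374
Giving 412 / 1620 / 775 / 2950 / 1374.
Dependents (band 0–14 + band 60–74) = 412 + 1374 = 1786; working-age = 5345; ratio = 1786/5345 × 100 = 33.4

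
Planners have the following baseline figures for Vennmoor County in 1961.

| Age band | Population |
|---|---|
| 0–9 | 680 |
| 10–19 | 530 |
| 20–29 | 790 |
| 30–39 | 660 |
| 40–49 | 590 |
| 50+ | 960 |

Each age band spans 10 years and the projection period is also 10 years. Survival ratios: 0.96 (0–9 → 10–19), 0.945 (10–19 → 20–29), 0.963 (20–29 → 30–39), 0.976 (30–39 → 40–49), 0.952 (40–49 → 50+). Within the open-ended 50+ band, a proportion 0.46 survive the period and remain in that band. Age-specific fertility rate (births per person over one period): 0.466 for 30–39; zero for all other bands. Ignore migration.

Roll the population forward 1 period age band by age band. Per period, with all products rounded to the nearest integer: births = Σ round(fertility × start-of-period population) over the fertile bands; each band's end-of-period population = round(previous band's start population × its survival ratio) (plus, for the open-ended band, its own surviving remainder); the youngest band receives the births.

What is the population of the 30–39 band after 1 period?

761

Call the groups 1 to 6, youngest first.
— Period 1 —
Births: 660 × 0.466 = 308
Group 2: 680 × 0.96 = 653
Group 3: 530 × 0.945 = 501
Group 4: 790 × 0.963 = 761
Group 5: 660 × 0.976 = 644
Group 6: 590 × 0.952 + 960 × 0.46 = 562 + 442 = 1004
End of period: [308, 653, 501, 761, 644, 1004]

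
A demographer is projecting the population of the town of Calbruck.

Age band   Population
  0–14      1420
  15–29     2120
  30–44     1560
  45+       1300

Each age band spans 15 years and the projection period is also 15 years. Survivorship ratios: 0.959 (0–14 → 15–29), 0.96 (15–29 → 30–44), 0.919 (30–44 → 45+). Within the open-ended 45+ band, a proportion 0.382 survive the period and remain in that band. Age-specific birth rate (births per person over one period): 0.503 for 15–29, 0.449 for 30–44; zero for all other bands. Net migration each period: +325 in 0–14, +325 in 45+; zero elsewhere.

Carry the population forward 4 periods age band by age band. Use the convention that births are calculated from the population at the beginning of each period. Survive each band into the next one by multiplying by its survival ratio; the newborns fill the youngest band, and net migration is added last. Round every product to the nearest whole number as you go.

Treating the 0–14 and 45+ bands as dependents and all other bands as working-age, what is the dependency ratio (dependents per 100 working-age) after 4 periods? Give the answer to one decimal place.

Let band 1 be 0–14 through band 4 = 45+.
After projecting period 1:
Births: 2120 × 0.503 = 1066  |  1560 × 0.449 = 700 ⇒ total 1766
Band 2: 1420 × 0.959 = 1362
Band 3: 2120 × 0.96 = 2035
Band 4: 1560 × 0.919 + 1300 × 0.382 = 1434 + 497 = 1931
Net migration: Band 1 + 325 → 2091; Band 4 + 325 → 2256
Population now: 0–14=2091, 15–29=1362, 30–44=2035, 45+=2256
After projecting period 2:
Births: 1362 × 0.503 = 685  |  2035 × 0.449 = 914 ⇒ total 1599
Band 2: 2091 × 0.959 = 2005
Band 3: 1362 × 0.96 = 1308
Band 4: 2035 × 0.919 + 2256 × 0.382 = 1870 + 862 = 2732
Net migration: Band 1 + 325 → 1924; Band 4 + 325 → 3057
Population now: 0–14=1924, 15–29=2005, 30–44=1308, 45+=3057
After projecting period 3:
Births: 2005 × 0.503 = 1009  |  1308 × 0.449 = 587 ⇒ total 1596
Band 2: 1924 × 0.959 = 1845
Band 3: 2005 × 0.96 = 1925
Band 4: 1308 × 0.919 + 3057 × 0.382 = 1202 + 1168 = 2370
Net migration: Band 1 + 325 → 1921; Band 4 + 325 → 2695
Population now: 0–14=1921, 15–29=1845, 30–44=1925, 45+=2695
After projecting period 4:
Births: 1845 × 0.503 = 928  |  1925 × 0.449 = 864 ⇒ total 1792
Band 2: 1921 × 0.959 = 1842
Band 3: 1845 × 0.96 = 1771
Band 4: 1925 × 0.919 + 2695 × 0.382 = 1769 + 1029 = 2798
Net migration: Band 1 + 325 → 2117; Band 4 + 325 → 3123
Population now: 0–14=2117, 15–29=1842, 30–44=1771, 45+=3123
Dependents (band 0–14 + band 45+) = 2117 + 3123 = 5240; working-age = 3613; ratio = 5240/3613 × 100 = 145.0

145.0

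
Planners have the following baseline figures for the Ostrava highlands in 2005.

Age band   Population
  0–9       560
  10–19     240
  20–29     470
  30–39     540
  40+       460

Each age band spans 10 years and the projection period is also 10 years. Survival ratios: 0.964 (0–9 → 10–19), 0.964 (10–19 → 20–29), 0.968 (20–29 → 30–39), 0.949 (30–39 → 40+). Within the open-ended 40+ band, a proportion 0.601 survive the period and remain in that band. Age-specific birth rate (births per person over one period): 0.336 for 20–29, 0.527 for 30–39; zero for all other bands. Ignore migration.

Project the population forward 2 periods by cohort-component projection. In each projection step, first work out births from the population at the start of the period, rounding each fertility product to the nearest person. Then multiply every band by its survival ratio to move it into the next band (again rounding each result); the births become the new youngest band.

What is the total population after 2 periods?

After projecting period 1:
Births: 470 × 0.336 = 158, 540 × 0.527 = 285 → 443
10–19: 560 × 0.964 = 540
20–29: 240 × 0.964 = 231
30–39: 470 × 0.968 = 455
40+: 540 × 0.949 + 460 × 0.601 = 512 + 276 = 788
Population now: 0–9=443, 10–19=540, 20–29=231, 30–39=455, 40+=788
After projecting period 2:
Births: 231 × 0.336 = 78, 455 × 0.527 = 240 → 318
10–19: 443 × 0.964 = 427
20–29: 540 × 0.964 = 521
30–39: 231 × 0.968 = 224
40+: 455 × 0.949 + 788 × 0.601 = 432 + 474 = 906
Population now: 0–9=318, 10–19=427, 20–29=521, 30–39=224, 40+=906
Total after period 2: 318 + 427 + 521 + 224 + 906 = 2396

2396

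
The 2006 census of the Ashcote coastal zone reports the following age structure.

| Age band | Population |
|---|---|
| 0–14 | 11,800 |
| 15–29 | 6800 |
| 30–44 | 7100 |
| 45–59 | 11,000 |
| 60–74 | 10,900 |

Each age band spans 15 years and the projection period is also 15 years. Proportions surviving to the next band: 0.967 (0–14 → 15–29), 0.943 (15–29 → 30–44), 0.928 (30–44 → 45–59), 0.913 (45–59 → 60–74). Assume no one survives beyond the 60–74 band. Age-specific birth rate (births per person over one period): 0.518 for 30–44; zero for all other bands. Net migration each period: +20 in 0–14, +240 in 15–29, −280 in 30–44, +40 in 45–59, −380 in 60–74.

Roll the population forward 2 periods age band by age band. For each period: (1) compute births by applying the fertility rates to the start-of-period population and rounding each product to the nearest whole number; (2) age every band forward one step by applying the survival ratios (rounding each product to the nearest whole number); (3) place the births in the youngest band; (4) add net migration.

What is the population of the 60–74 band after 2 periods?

5672

(Bands numbered youngest = 1 to oldest = 5.)
After projecting period 1:
Births: 7100 × 0.518 = 3678
Band 2: 11800 × 0.967 = 11411
Band 3: 6800 × 0.943 = 6412
Band 4: 7100 × 0.928 = 6589
Band 5: 11000 × 0.913 = 10043
Net migration: Band 1 + 20 → 3698; Band 2 + 240 → 11651; Band 3 − 280 → 6132; Band 4 + 40 → 6629; Band 5 − 380 → 9663
Giving 3698 / 11651 / 6132 / 6629 / 9663.
After projecting period 2:
Births: 6132 × 0.518 = 3176
Band 2: 3698 × 0.967 = 3576
Band 3: 11651 × 0.943 = 10987
Band 4: 6132 × 0.928 = 5690
Band 5: 6629 × 0.913 = 6052
Net migration: Band 1 + 20 → 3196; Band 2 + 240 → 3816; Band 3 − 280 → 10707; Band 4 + 40 → 5730; Band 5 − 380 → 5672
Giving 3196 / 3816 / 10707 / 5730 / 5672.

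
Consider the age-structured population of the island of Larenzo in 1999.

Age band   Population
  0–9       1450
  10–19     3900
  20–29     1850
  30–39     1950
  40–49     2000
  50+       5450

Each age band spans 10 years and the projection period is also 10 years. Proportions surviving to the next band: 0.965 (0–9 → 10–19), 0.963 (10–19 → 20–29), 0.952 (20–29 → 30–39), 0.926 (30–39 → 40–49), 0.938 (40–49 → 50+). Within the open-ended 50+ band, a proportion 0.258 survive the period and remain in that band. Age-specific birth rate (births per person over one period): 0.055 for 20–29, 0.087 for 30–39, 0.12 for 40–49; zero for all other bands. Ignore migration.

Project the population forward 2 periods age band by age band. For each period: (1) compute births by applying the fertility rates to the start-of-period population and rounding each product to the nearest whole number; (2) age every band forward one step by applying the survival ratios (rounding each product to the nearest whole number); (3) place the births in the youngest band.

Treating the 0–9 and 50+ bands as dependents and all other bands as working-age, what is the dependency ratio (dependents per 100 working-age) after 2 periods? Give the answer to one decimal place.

44.2

(Bands numbered youngest = 1 to oldest = 6.)
Period 1:
Births: 1850 * 0.055 = 102  |  1950 * 0.087 = 170  |  2000 * 0.12 = 240 ⇒ total 512
Band 2: 1450 * 0.965 = 1399
Band 3: 3900 * 0.963 = 3756
Band 4: 1850 * 0.952 = 1761
Band 5: 1950 * 0.926 = 1806
Band 6: 2000 * 0.938 + 5450 * 0.258 = 1876 + 1406 = 3282
Giving 512 / 1399 / 3756 / 1761 / 1806 / 3282.
Period 2:
Births: 3756 * 0.055 = 207  |  1761 * 0.087 = 153  |  1806 * 0.12 = 217 ⇒ total 577
Band 2: 512 * 0.965 = 494
Band 3: 1399 * 0.963 = 1347
Band 4: 3756 * 0.952 = 3576
Band 5: 1761 * 0.926 = 1631
Band 6: 1806 * 0.938 + 3282 * 0.258 = 1694 + 847 = 2541
Giving 577 / 494 / 1347 / 3576 / 1631 / 2541.
Dependents (band 0–9 + band 50+) = 577 + 2541 = 3118; working-age = 7048; ratio = 3118/7048 × 100 = 44.2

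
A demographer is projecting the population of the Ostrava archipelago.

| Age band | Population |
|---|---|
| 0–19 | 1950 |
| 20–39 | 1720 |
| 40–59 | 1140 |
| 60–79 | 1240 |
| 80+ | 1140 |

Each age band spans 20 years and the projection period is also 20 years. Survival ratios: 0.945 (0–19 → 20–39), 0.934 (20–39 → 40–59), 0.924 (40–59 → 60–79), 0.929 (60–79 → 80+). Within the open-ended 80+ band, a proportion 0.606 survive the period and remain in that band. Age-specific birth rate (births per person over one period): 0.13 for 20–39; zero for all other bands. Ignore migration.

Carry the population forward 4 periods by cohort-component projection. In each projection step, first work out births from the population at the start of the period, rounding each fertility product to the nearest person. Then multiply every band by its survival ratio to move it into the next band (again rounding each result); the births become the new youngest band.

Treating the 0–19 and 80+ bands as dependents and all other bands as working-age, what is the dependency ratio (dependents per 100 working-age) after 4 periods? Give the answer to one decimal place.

After projecting period 1:
Births: 1720 * 0.13 = 224
20–39: 1950 * 0.945 = 1843
40–59: 1720 * 0.934 = 1606
60–79: 1140 * 0.924 = 1053
80+: 1240 * 0.929 + 1140 * 0.606 = 1152 + 691 = 1843
End of period: [224, 1843, 1606, 1053, 1843]
After projecting period 2:
Births: 1843 * 0.13 = 240
20–39: 224 * 0.945 = 212
40–59: 1843 * 0.934 = 1721
60–79: 1606 * 0.924 = 1484
80+: 1053 * 0.929 + 1843 * 0.606 = 978 + 1117 = 2095
End of period: [240, 212, 1721, 1484, 2095]
After projecting period 3:
Births: 212 * 0.13 = 28
20–39: 240 * 0.945 = 227
40–59: 212 * 0.934 = 198
60–79: 1721 * 0.924 = 1590
80+: 1484 * 0.929 + 2095 * 0.606 = 1379 + 1270 = 2649
End of period: [28, 227, 198, 1590, 2649]
After projecting period 4:
Births: 227 * 0.13 = 30
20–39: 28 * 0.945 = 26
40–59: 227 * 0.934 = 212
60–79: 198 * 0.924 = 183
80+: 1590 * 0.929 + 2649 * 0.606 = 1477 + 1605 = 3082
End of period: [30, 26, 212, 183, 3082]
Dependents (band 0–19 + band 80+) = 30 + 3082 = 3112; working-age = 421; ratio = 3112/421 × 100 = 739.2

739.2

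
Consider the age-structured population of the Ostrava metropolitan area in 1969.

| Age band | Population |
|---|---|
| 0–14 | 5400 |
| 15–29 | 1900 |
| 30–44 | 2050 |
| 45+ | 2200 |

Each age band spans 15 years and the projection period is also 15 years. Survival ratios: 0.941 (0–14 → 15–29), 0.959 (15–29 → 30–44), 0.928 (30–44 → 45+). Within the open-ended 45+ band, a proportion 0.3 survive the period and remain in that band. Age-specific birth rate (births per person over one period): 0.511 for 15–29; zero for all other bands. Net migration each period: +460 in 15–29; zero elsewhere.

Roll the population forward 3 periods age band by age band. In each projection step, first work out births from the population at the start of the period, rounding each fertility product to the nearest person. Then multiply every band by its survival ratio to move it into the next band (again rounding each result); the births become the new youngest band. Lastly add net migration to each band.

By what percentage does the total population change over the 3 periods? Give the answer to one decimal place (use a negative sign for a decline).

-6.4

Period 1:
Births: 1900 * 0.511 = 971
15–29: 5400 * 0.941 = 5081
30–44: 1900 * 0.959 = 1822
45+: 2050 * 0.928 + 2200 * 0.3 = 1902 + 660 = 2562
Net migration: 15–29 + 460 → 5541
End of period: [971, 5541, 1822, 2562]
Period 2:
Births: 5541 * 0.511 = 2831
15–29: 971 * 0.941 = 914
30–44: 5541 * 0.959 = 5314
45+: 1822 * 0.928 + 2562 * 0.3 = 1691 + 769 = 2460
Net migration: 15–29 + 460 → 1374
End of period: [2831, 1374, 5314, 2460]
Period 3:
Births: 1374 * 0.511 = 702
15–29: 2831 * 0.941 = 2664
30–44: 1374 * 0.959 = 1318
45+: 5314 * 0.928 + 2460 * 0.3 = 4931 + 738 = 5669
Net migration: 15–29 + 460 → 3124
End of period: [702, 3124, 1318, 5669]
Total: 11550 → 10813; change = -737; percentage change = -6.4%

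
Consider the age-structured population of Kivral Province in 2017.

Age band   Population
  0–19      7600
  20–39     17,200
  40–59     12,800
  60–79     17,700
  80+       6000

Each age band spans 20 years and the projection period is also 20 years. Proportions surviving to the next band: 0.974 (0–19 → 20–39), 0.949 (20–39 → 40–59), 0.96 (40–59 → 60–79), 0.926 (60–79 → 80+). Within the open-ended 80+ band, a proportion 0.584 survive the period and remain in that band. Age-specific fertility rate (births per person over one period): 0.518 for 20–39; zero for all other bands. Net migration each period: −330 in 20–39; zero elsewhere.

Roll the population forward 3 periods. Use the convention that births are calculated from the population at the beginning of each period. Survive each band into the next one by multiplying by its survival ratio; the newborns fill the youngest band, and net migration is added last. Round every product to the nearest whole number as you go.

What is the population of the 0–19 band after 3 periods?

4324

Call the bands 1 to 5, youngest first.
[period 1]
Births: 17200 * 0.518 = 8910
Band 2: 7600 * 0.974 = 7402
Band 3: 17200 * 0.949 = 16323
Band 4: 12800 * 0.96 = 12288
Band 5: 17700 * 0.926 + 6000 * 0.584 = 16390 + 3504 = 19894
Net migration: Band 2 − 330 → 7072
→ [8910, 7072, 16323, 12288, 19894]
[period 2]
Births: 7072 * 0.518 = 3663
Band 2: 8910 * 0.974 = 8678
Band 3: 7072 * 0.949 = 6711
Band 4: 16323 * 0.96 = 15670
Band 5: 12288 * 0.926 + 19894 * 0.584 = 11379 + 11618 = 22997
Net migration: Band 2 − 330 → 8348
→ [3663, 8348, 6711, 15670, 22997]
[period 3]
Births: 8348 * 0.518 = 4324
Band 2: 3663 * 0.974 = 3568
Band 3: 8348 * 0.949 = 7922
Band 4: 6711 * 0.96 = 6443
Band 5: 15670 * 0.926 + 22997 * 0.584 = 14510 + 13430 = 27940
Net migration: Band 2 − 330 → 3238
→ [4324, 3238, 7922, 6443, 27940]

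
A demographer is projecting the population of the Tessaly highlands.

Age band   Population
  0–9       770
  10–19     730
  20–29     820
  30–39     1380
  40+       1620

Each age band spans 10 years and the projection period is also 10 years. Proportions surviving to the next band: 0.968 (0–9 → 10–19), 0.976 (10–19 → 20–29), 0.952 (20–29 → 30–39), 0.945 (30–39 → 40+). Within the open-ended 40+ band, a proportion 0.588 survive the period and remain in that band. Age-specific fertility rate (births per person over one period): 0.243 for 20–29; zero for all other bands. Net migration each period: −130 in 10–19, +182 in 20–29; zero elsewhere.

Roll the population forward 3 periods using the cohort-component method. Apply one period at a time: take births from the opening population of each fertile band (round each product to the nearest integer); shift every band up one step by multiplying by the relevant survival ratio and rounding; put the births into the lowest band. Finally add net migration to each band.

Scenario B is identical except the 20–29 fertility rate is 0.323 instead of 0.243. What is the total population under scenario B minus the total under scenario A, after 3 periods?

196

After projecting period 1:
Births: 820 × 0.243 = 199
10–19: 770 × 0.968 = 745
20–29: 730 × 0.976 = 712
30–39: 820 × 0.952 = 781
40+: 1380 × 0.945 + 1620 × 0.588 = 1304 + 953 = 2257
Net migration: 10–19 − 130 → 615; 20–29 + 182 → 894
→ [199, 615, 894, 781, 2257]
After projecting period 2:
Births: 894 × 0.243 = 217
10–19: 199 × 0.968 = 193
20–29: 615 × 0.976 = 600
30–39: 894 × 0.952 = 851
40+: 781 × 0.945 + 2257 × 0.588 = 738 + 1327 = 2065
Net migration: 10–19 − 130 → 63; 20–29 + 182 → 782
→ [217, 63, 782, 851, 2065]
After projecting period 3:
Births: 782 × 0.243 = 190
10–19: 217 × 0.968 = 210
20–29: 63 × 0.976 = 61
30–39: 782 × 0.952 = 744
40+: 851 × 0.945 + 2065 × 0.588 = 804 + 1214 = 2018
Net migration: 10–19 − 130 → 80; 20–29 + 182 → 243
→ [190, 80, 243, 744, 2018]
Scenario A total after 3 periods: 3275
Scenario B projection —
After projecting period 1:
Births: 820 × 0.323 = 265
10–19: 770 × 0.968 = 745
20–29: 730 × 0.976 = 712
30–39: 820 × 0.952 = 781
40+: 1380 × 0.945 + 1620 × 0.588 = 1304 + 953 = 2257
Net migration: 10–19 − 130 → 615; 20–29 + 182 → 894
→ [265, 615, 894, 781, 2257]
After projecting period 2:
Births: 894 × 0.323 = 289
10–19: 265 × 0.968 = 257
20–29: 615 × 0.976 = 600
30–39: 894 × 0.952 = 851
40+: 781 × 0.945 + 2257 × 0.588 = 738 + 1327 = 2065
Net migration: 10–19 − 130 → 127; 20–29 + 182 → 782
→ [289, 127, 782, 851, 2065]
After projecting period 3:
Births: 782 × 0.323 = 253
10–19: 289 × 0.968 = 280
20–29: 127 × 0.976 = 124
30–39: 782 × 0.952 = 744
40+: 851 × 0.945 + 2065 × 0.588 = 804 + 1214 = 2018
Net migration: 10–19 − 130 → 150; 20–29 + 182 → 306
→ [253, 150, 306, 744, 2018]
Scenario B total after 3 periods: 3471
Difference B − A = 3471 − 3275 = 196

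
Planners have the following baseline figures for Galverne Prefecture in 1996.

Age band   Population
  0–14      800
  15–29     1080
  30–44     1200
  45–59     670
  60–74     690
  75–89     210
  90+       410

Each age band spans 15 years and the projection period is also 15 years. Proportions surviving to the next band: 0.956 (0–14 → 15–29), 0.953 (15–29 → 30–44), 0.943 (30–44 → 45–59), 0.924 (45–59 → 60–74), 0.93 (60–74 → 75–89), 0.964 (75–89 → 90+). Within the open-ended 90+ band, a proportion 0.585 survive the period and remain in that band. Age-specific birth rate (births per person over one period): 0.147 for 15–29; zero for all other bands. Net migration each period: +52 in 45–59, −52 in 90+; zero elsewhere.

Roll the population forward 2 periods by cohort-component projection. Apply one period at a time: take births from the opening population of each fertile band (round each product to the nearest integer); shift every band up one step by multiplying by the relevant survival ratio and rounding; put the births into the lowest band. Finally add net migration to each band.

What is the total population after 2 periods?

4480

After projecting period 1:
Births: 1080 × 0.147 = 159
15–29: 800 × 0.956 = 765
30–44: 1080 × 0.953 = 1029
45–59: 1200 × 0.943 = 1132
60–74: 670 × 0.924 = 619
75–89: 690 × 0.93 = 642
90+: 210 × 0.964 + 410 × 0.585 = 202 + 240 = 442
Net migration: 45–59 + 52 → 1184; 90+ − 52 → 390
→ [159, 765, 1029, 1184, 619, 642, 390]
After projecting period 2:
Births: 765 × 0.147 = 112
15–29: 159 × 0.956 = 152
30–44: 765 × 0.953 = 729
45–59: 1029 × 0.943 = 970
60–74: 1184 × 0.924 = 1094
75–89: 619 × 0.93 = 576
90+: 642 × 0.964 + 390 × 0.585 = 619 + 228 = 847
Net migration: 45–59 + 52 → 1022; 90+ − 52 → 795
→ [112, 152, 729, 1022, 1094, 576, 795]
Total after period 2: 112 + 152 + 729 + 1022 + 1094 + 576 + 795 = 4480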